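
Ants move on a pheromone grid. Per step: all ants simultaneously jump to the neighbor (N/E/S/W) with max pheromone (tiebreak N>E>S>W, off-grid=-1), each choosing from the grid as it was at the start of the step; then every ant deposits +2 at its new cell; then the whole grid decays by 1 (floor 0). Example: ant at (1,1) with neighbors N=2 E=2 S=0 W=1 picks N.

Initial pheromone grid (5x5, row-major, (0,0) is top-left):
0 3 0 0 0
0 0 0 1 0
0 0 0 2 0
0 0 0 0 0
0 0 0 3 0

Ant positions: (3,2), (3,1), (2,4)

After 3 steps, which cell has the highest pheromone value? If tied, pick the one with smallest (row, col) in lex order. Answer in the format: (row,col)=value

Answer: (2,3)=7

Derivation:
Step 1: ant0:(3,2)->N->(2,2) | ant1:(3,1)->N->(2,1) | ant2:(2,4)->W->(2,3)
  grid max=3 at (2,3)
Step 2: ant0:(2,2)->E->(2,3) | ant1:(2,1)->E->(2,2) | ant2:(2,3)->W->(2,2)
  grid max=4 at (2,2)
Step 3: ant0:(2,3)->W->(2,2) | ant1:(2,2)->E->(2,3) | ant2:(2,2)->E->(2,3)
  grid max=7 at (2,3)
Final grid:
  0 0 0 0 0
  0 0 0 0 0
  0 0 5 7 0
  0 0 0 0 0
  0 0 0 0 0
Max pheromone 7 at (2,3)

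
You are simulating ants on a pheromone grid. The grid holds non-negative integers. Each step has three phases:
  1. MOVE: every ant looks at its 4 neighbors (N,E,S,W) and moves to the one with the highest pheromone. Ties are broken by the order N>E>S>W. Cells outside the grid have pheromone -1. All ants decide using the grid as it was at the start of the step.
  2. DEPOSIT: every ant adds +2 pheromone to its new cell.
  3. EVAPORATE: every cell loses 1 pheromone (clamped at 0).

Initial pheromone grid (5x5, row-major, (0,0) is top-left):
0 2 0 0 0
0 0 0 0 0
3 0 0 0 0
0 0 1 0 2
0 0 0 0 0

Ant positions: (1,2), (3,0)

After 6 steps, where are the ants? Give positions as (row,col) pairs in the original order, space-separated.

Step 1: ant0:(1,2)->N->(0,2) | ant1:(3,0)->N->(2,0)
  grid max=4 at (2,0)
Step 2: ant0:(0,2)->W->(0,1) | ant1:(2,0)->N->(1,0)
  grid max=3 at (2,0)
Step 3: ant0:(0,1)->E->(0,2) | ant1:(1,0)->S->(2,0)
  grid max=4 at (2,0)
Step 4: ant0:(0,2)->W->(0,1) | ant1:(2,0)->N->(1,0)
  grid max=3 at (2,0)
Step 5: ant0:(0,1)->E->(0,2) | ant1:(1,0)->S->(2,0)
  grid max=4 at (2,0)
Step 6: ant0:(0,2)->W->(0,1) | ant1:(2,0)->N->(1,0)
  grid max=3 at (2,0)

(0,1) (1,0)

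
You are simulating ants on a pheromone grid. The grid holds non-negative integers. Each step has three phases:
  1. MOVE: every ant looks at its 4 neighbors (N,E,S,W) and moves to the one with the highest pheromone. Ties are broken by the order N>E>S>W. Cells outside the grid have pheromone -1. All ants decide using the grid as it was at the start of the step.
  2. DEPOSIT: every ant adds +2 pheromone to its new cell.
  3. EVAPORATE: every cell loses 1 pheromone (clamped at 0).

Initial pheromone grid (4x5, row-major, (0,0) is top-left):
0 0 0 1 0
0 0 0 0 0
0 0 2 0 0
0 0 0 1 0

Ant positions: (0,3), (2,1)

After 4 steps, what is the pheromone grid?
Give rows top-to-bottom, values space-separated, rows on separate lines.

After step 1: ants at (0,4),(2,2)
  0 0 0 0 1
  0 0 0 0 0
  0 0 3 0 0
  0 0 0 0 0
After step 2: ants at (1,4),(1,2)
  0 0 0 0 0
  0 0 1 0 1
  0 0 2 0 0
  0 0 0 0 0
After step 3: ants at (0,4),(2,2)
  0 0 0 0 1
  0 0 0 0 0
  0 0 3 0 0
  0 0 0 0 0
After step 4: ants at (1,4),(1,2)
  0 0 0 0 0
  0 0 1 0 1
  0 0 2 0 0
  0 0 0 0 0

0 0 0 0 0
0 0 1 0 1
0 0 2 0 0
0 0 0 0 0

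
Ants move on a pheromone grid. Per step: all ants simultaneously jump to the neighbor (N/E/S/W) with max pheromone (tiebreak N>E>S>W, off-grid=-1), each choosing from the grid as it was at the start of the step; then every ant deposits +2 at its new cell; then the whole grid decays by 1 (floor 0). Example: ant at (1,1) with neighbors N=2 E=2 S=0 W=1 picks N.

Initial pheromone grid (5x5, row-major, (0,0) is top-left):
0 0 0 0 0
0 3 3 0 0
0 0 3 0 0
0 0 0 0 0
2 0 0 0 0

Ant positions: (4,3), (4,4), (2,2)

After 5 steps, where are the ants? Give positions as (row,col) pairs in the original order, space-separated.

Step 1: ant0:(4,3)->N->(3,3) | ant1:(4,4)->N->(3,4) | ant2:(2,2)->N->(1,2)
  grid max=4 at (1,2)
Step 2: ant0:(3,3)->E->(3,4) | ant1:(3,4)->W->(3,3) | ant2:(1,2)->S->(2,2)
  grid max=3 at (1,2)
Step 3: ant0:(3,4)->W->(3,3) | ant1:(3,3)->E->(3,4) | ant2:(2,2)->N->(1,2)
  grid max=4 at (1,2)
Step 4: ant0:(3,3)->E->(3,4) | ant1:(3,4)->W->(3,3) | ant2:(1,2)->S->(2,2)
  grid max=4 at (3,3)
Step 5: ant0:(3,4)->W->(3,3) | ant1:(3,3)->E->(3,4) | ant2:(2,2)->N->(1,2)
  grid max=5 at (3,3)

(3,3) (3,4) (1,2)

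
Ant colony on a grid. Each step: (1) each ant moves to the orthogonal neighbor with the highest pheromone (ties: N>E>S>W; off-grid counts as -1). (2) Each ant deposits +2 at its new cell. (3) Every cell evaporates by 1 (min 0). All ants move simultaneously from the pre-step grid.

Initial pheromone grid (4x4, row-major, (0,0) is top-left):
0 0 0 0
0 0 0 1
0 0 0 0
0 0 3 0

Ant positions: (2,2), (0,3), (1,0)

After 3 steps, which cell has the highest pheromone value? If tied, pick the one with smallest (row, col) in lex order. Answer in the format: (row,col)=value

Answer: (3,2)=4

Derivation:
Step 1: ant0:(2,2)->S->(3,2) | ant1:(0,3)->S->(1,3) | ant2:(1,0)->N->(0,0)
  grid max=4 at (3,2)
Step 2: ant0:(3,2)->N->(2,2) | ant1:(1,3)->N->(0,3) | ant2:(0,0)->E->(0,1)
  grid max=3 at (3,2)
Step 3: ant0:(2,2)->S->(3,2) | ant1:(0,3)->S->(1,3) | ant2:(0,1)->E->(0,2)
  grid max=4 at (3,2)
Final grid:
  0 0 1 0
  0 0 0 2
  0 0 0 0
  0 0 4 0
Max pheromone 4 at (3,2)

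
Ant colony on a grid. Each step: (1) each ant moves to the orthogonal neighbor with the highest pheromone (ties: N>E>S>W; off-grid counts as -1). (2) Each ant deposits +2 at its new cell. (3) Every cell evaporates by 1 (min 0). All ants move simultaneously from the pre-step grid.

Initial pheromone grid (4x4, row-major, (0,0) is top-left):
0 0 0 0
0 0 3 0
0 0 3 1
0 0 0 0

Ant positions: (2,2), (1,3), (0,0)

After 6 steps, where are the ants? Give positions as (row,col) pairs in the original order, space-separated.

Step 1: ant0:(2,2)->N->(1,2) | ant1:(1,3)->W->(1,2) | ant2:(0,0)->E->(0,1)
  grid max=6 at (1,2)
Step 2: ant0:(1,2)->S->(2,2) | ant1:(1,2)->S->(2,2) | ant2:(0,1)->E->(0,2)
  grid max=5 at (1,2)
Step 3: ant0:(2,2)->N->(1,2) | ant1:(2,2)->N->(1,2) | ant2:(0,2)->S->(1,2)
  grid max=10 at (1,2)
Step 4: ant0:(1,2)->S->(2,2) | ant1:(1,2)->S->(2,2) | ant2:(1,2)->S->(2,2)
  grid max=9 at (1,2)
Step 5: ant0:(2,2)->N->(1,2) | ant1:(2,2)->N->(1,2) | ant2:(2,2)->N->(1,2)
  grid max=14 at (1,2)
Step 6: ant0:(1,2)->S->(2,2) | ant1:(1,2)->S->(2,2) | ant2:(1,2)->S->(2,2)
  grid max=13 at (1,2)

(2,2) (2,2) (2,2)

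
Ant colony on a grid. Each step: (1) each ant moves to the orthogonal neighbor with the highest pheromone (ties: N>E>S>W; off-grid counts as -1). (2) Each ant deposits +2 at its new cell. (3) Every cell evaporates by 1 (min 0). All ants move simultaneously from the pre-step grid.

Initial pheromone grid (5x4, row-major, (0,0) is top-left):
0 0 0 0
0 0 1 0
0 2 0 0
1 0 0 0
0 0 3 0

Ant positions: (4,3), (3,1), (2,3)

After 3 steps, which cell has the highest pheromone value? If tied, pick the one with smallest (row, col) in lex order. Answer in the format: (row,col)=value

Answer: (4,2)=4

Derivation:
Step 1: ant0:(4,3)->W->(4,2) | ant1:(3,1)->N->(2,1) | ant2:(2,3)->N->(1,3)
  grid max=4 at (4,2)
Step 2: ant0:(4,2)->N->(3,2) | ant1:(2,1)->N->(1,1) | ant2:(1,3)->N->(0,3)
  grid max=3 at (4,2)
Step 3: ant0:(3,2)->S->(4,2) | ant1:(1,1)->S->(2,1) | ant2:(0,3)->S->(1,3)
  grid max=4 at (4,2)
Final grid:
  0 0 0 0
  0 0 0 1
  0 3 0 0
  0 0 0 0
  0 0 4 0
Max pheromone 4 at (4,2)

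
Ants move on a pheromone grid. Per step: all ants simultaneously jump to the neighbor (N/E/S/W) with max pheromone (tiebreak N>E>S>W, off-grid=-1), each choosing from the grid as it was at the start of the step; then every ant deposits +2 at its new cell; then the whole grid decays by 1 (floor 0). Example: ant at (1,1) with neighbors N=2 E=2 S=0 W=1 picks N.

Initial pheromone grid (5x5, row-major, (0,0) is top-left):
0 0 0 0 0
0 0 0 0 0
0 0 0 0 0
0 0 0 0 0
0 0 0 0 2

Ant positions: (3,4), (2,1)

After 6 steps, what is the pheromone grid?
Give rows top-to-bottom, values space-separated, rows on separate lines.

After step 1: ants at (4,4),(1,1)
  0 0 0 0 0
  0 1 0 0 0
  0 0 0 0 0
  0 0 0 0 0
  0 0 0 0 3
After step 2: ants at (3,4),(0,1)
  0 1 0 0 0
  0 0 0 0 0
  0 0 0 0 0
  0 0 0 0 1
  0 0 0 0 2
After step 3: ants at (4,4),(0,2)
  0 0 1 0 0
  0 0 0 0 0
  0 0 0 0 0
  0 0 0 0 0
  0 0 0 0 3
After step 4: ants at (3,4),(0,3)
  0 0 0 1 0
  0 0 0 0 0
  0 0 0 0 0
  0 0 0 0 1
  0 0 0 0 2
After step 5: ants at (4,4),(0,4)
  0 0 0 0 1
  0 0 0 0 0
  0 0 0 0 0
  0 0 0 0 0
  0 0 0 0 3
After step 6: ants at (3,4),(1,4)
  0 0 0 0 0
  0 0 0 0 1
  0 0 0 0 0
  0 0 0 0 1
  0 0 0 0 2

0 0 0 0 0
0 0 0 0 1
0 0 0 0 0
0 0 0 0 1
0 0 0 0 2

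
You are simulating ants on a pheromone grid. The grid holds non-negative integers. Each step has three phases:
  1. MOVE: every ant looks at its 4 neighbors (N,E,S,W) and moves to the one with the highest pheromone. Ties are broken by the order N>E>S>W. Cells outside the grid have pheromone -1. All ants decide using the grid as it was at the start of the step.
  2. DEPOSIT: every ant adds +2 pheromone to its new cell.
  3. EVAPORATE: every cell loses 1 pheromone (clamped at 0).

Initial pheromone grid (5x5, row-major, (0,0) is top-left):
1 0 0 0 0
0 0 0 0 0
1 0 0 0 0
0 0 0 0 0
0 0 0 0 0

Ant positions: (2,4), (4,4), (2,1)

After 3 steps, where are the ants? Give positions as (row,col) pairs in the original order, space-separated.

Step 1: ant0:(2,4)->N->(1,4) | ant1:(4,4)->N->(3,4) | ant2:(2,1)->W->(2,0)
  grid max=2 at (2,0)
Step 2: ant0:(1,4)->N->(0,4) | ant1:(3,4)->N->(2,4) | ant2:(2,0)->N->(1,0)
  grid max=1 at (0,4)
Step 3: ant0:(0,4)->S->(1,4) | ant1:(2,4)->N->(1,4) | ant2:(1,0)->S->(2,0)
  grid max=3 at (1,4)

(1,4) (1,4) (2,0)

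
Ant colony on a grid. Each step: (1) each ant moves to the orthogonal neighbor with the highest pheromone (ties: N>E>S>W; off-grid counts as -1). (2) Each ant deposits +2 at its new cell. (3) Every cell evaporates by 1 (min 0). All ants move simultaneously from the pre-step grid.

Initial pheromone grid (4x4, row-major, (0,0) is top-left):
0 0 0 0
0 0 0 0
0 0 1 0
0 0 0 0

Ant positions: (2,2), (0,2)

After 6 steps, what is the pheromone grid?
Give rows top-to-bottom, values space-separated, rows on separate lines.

After step 1: ants at (1,2),(0,3)
  0 0 0 1
  0 0 1 0
  0 0 0 0
  0 0 0 0
After step 2: ants at (0,2),(1,3)
  0 0 1 0
  0 0 0 1
  0 0 0 0
  0 0 0 0
After step 3: ants at (0,3),(0,3)
  0 0 0 3
  0 0 0 0
  0 0 0 0
  0 0 0 0
After step 4: ants at (1,3),(1,3)
  0 0 0 2
  0 0 0 3
  0 0 0 0
  0 0 0 0
After step 5: ants at (0,3),(0,3)
  0 0 0 5
  0 0 0 2
  0 0 0 0
  0 0 0 0
After step 6: ants at (1,3),(1,3)
  0 0 0 4
  0 0 0 5
  0 0 0 0
  0 0 0 0

0 0 0 4
0 0 0 5
0 0 0 0
0 0 0 0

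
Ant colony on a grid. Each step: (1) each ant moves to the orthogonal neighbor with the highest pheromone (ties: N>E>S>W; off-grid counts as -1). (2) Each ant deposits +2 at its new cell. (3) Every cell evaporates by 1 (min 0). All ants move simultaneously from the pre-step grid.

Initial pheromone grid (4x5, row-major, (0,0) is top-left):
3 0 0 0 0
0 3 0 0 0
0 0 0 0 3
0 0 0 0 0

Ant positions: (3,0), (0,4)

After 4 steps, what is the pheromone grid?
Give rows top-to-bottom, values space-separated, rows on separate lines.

After step 1: ants at (2,0),(1,4)
  2 0 0 0 0
  0 2 0 0 1
  1 0 0 0 2
  0 0 0 0 0
After step 2: ants at (1,0),(2,4)
  1 0 0 0 0
  1 1 0 0 0
  0 0 0 0 3
  0 0 0 0 0
After step 3: ants at (0,0),(1,4)
  2 0 0 0 0
  0 0 0 0 1
  0 0 0 0 2
  0 0 0 0 0
After step 4: ants at (0,1),(2,4)
  1 1 0 0 0
  0 0 0 0 0
  0 0 0 0 3
  0 0 0 0 0

1 1 0 0 0
0 0 0 0 0
0 0 0 0 3
0 0 0 0 0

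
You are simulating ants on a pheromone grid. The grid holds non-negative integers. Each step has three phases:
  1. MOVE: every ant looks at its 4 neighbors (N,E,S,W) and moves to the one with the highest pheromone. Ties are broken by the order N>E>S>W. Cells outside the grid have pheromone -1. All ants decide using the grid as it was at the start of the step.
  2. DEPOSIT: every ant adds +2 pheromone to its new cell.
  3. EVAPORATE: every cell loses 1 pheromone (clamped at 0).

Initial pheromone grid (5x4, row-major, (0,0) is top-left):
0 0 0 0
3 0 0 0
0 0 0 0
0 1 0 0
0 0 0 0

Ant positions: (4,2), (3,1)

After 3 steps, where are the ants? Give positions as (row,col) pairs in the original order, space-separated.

Step 1: ant0:(4,2)->N->(3,2) | ant1:(3,1)->N->(2,1)
  grid max=2 at (1,0)
Step 2: ant0:(3,2)->N->(2,2) | ant1:(2,1)->N->(1,1)
  grid max=1 at (1,0)
Step 3: ant0:(2,2)->N->(1,2) | ant1:(1,1)->W->(1,0)
  grid max=2 at (1,0)

(1,2) (1,0)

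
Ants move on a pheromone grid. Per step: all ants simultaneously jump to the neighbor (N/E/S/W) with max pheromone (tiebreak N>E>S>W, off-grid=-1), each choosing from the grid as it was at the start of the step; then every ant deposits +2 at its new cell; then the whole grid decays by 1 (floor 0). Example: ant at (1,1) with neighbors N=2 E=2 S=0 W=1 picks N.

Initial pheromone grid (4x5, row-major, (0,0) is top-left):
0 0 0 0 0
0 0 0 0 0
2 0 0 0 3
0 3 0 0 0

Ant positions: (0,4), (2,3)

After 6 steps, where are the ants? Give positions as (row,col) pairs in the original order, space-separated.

Step 1: ant0:(0,4)->S->(1,4) | ant1:(2,3)->E->(2,4)
  grid max=4 at (2,4)
Step 2: ant0:(1,4)->S->(2,4) | ant1:(2,4)->N->(1,4)
  grid max=5 at (2,4)
Step 3: ant0:(2,4)->N->(1,4) | ant1:(1,4)->S->(2,4)
  grid max=6 at (2,4)
Step 4: ant0:(1,4)->S->(2,4) | ant1:(2,4)->N->(1,4)
  grid max=7 at (2,4)
Step 5: ant0:(2,4)->N->(1,4) | ant1:(1,4)->S->(2,4)
  grid max=8 at (2,4)
Step 6: ant0:(1,4)->S->(2,4) | ant1:(2,4)->N->(1,4)
  grid max=9 at (2,4)

(2,4) (1,4)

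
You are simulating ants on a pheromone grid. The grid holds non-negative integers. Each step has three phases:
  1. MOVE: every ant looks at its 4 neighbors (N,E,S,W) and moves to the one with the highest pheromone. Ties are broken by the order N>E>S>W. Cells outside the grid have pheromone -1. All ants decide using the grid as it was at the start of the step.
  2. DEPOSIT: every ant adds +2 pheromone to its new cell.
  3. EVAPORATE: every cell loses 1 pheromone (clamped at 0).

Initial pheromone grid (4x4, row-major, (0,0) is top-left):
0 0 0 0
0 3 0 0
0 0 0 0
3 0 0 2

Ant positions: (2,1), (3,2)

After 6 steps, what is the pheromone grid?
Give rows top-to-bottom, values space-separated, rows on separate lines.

After step 1: ants at (1,1),(3,3)
  0 0 0 0
  0 4 0 0
  0 0 0 0
  2 0 0 3
After step 2: ants at (0,1),(2,3)
  0 1 0 0
  0 3 0 0
  0 0 0 1
  1 0 0 2
After step 3: ants at (1,1),(3,3)
  0 0 0 0
  0 4 0 0
  0 0 0 0
  0 0 0 3
After step 4: ants at (0,1),(2,3)
  0 1 0 0
  0 3 0 0
  0 0 0 1
  0 0 0 2
After step 5: ants at (1,1),(3,3)
  0 0 0 0
  0 4 0 0
  0 0 0 0
  0 0 0 3
After step 6: ants at (0,1),(2,3)
  0 1 0 0
  0 3 0 0
  0 0 0 1
  0 0 0 2

0 1 0 0
0 3 0 0
0 0 0 1
0 0 0 2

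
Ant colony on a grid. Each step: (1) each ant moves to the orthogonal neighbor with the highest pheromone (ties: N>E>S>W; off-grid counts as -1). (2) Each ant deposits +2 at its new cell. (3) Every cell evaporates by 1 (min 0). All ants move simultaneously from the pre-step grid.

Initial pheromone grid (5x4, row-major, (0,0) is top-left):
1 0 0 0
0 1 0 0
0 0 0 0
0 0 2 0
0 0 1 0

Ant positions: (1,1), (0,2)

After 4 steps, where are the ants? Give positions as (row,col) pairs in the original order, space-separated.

Step 1: ant0:(1,1)->N->(0,1) | ant1:(0,2)->E->(0,3)
  grid max=1 at (0,1)
Step 2: ant0:(0,1)->E->(0,2) | ant1:(0,3)->S->(1,3)
  grid max=1 at (0,2)
Step 3: ant0:(0,2)->E->(0,3) | ant1:(1,3)->N->(0,3)
  grid max=3 at (0,3)
Step 4: ant0:(0,3)->S->(1,3) | ant1:(0,3)->S->(1,3)
  grid max=3 at (1,3)

(1,3) (1,3)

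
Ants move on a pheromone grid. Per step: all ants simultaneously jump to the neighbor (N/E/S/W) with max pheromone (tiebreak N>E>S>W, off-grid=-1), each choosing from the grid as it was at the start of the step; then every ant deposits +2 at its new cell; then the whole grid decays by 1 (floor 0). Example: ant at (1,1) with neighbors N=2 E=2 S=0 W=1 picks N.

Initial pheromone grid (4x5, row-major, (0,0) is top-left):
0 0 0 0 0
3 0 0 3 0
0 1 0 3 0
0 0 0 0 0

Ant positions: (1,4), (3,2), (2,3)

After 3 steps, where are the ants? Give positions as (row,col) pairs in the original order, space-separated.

Step 1: ant0:(1,4)->W->(1,3) | ant1:(3,2)->N->(2,2) | ant2:(2,3)->N->(1,3)
  grid max=6 at (1,3)
Step 2: ant0:(1,3)->S->(2,3) | ant1:(2,2)->E->(2,3) | ant2:(1,3)->S->(2,3)
  grid max=7 at (2,3)
Step 3: ant0:(2,3)->N->(1,3) | ant1:(2,3)->N->(1,3) | ant2:(2,3)->N->(1,3)
  grid max=10 at (1,3)

(1,3) (1,3) (1,3)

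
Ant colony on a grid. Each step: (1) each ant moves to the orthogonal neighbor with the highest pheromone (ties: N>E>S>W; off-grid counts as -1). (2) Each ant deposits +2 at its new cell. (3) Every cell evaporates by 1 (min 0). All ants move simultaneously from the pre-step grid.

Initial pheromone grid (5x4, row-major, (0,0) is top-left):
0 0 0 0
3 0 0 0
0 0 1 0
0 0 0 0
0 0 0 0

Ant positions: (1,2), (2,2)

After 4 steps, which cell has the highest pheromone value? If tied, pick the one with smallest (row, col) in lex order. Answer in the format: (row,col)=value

Step 1: ant0:(1,2)->S->(2,2) | ant1:(2,2)->N->(1,2)
  grid max=2 at (1,0)
Step 2: ant0:(2,2)->N->(1,2) | ant1:(1,2)->S->(2,2)
  grid max=3 at (2,2)
Step 3: ant0:(1,2)->S->(2,2) | ant1:(2,2)->N->(1,2)
  grid max=4 at (2,2)
Step 4: ant0:(2,2)->N->(1,2) | ant1:(1,2)->S->(2,2)
  grid max=5 at (2,2)
Final grid:
  0 0 0 0
  0 0 4 0
  0 0 5 0
  0 0 0 0
  0 0 0 0
Max pheromone 5 at (2,2)

Answer: (2,2)=5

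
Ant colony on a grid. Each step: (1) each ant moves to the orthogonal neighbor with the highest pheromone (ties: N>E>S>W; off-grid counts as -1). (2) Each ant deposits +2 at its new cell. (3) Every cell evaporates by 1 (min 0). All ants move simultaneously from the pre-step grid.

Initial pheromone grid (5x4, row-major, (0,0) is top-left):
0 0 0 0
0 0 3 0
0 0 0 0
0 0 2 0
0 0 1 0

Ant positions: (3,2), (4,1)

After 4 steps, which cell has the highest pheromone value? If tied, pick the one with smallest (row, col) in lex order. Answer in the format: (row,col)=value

Step 1: ant0:(3,2)->S->(4,2) | ant1:(4,1)->E->(4,2)
  grid max=4 at (4,2)
Step 2: ant0:(4,2)->N->(3,2) | ant1:(4,2)->N->(3,2)
  grid max=4 at (3,2)
Step 3: ant0:(3,2)->S->(4,2) | ant1:(3,2)->S->(4,2)
  grid max=6 at (4,2)
Step 4: ant0:(4,2)->N->(3,2) | ant1:(4,2)->N->(3,2)
  grid max=6 at (3,2)
Final grid:
  0 0 0 0
  0 0 0 0
  0 0 0 0
  0 0 6 0
  0 0 5 0
Max pheromone 6 at (3,2)

Answer: (3,2)=6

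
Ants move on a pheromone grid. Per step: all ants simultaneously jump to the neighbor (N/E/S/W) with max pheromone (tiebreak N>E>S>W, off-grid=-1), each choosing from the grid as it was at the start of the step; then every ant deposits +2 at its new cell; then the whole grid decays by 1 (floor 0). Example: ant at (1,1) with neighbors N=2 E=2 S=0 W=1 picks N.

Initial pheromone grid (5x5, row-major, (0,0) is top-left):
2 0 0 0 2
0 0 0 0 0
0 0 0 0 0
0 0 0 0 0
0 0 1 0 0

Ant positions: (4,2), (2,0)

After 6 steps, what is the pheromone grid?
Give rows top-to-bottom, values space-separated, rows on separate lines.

After step 1: ants at (3,2),(1,0)
  1 0 0 0 1
  1 0 0 0 0
  0 0 0 0 0
  0 0 1 0 0
  0 0 0 0 0
After step 2: ants at (2,2),(0,0)
  2 0 0 0 0
  0 0 0 0 0
  0 0 1 0 0
  0 0 0 0 0
  0 0 0 0 0
After step 3: ants at (1,2),(0,1)
  1 1 0 0 0
  0 0 1 0 0
  0 0 0 0 0
  0 0 0 0 0
  0 0 0 0 0
After step 4: ants at (0,2),(0,0)
  2 0 1 0 0
  0 0 0 0 0
  0 0 0 0 0
  0 0 0 0 0
  0 0 0 0 0
After step 5: ants at (0,3),(0,1)
  1 1 0 1 0
  0 0 0 0 0
  0 0 0 0 0
  0 0 0 0 0
  0 0 0 0 0
After step 6: ants at (0,4),(0,0)
  2 0 0 0 1
  0 0 0 0 0
  0 0 0 0 0
  0 0 0 0 0
  0 0 0 0 0

2 0 0 0 1
0 0 0 0 0
0 0 0 0 0
0 0 0 0 0
0 0 0 0 0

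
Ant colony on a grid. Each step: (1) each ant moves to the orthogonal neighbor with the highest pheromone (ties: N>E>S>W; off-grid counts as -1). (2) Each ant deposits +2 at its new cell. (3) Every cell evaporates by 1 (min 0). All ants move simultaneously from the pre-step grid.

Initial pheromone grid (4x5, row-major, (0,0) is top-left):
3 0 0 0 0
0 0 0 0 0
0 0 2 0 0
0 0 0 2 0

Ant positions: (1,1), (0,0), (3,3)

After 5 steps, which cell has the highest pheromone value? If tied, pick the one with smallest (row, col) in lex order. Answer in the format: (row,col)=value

Answer: (0,1)=7

Derivation:
Step 1: ant0:(1,1)->N->(0,1) | ant1:(0,0)->E->(0,1) | ant2:(3,3)->N->(2,3)
  grid max=3 at (0,1)
Step 2: ant0:(0,1)->W->(0,0) | ant1:(0,1)->W->(0,0) | ant2:(2,3)->S->(3,3)
  grid max=5 at (0,0)
Step 3: ant0:(0,0)->E->(0,1) | ant1:(0,0)->E->(0,1) | ant2:(3,3)->N->(2,3)
  grid max=5 at (0,1)
Step 4: ant0:(0,1)->W->(0,0) | ant1:(0,1)->W->(0,0) | ant2:(2,3)->S->(3,3)
  grid max=7 at (0,0)
Step 5: ant0:(0,0)->E->(0,1) | ant1:(0,0)->E->(0,1) | ant2:(3,3)->N->(2,3)
  grid max=7 at (0,1)
Final grid:
  6 7 0 0 0
  0 0 0 0 0
  0 0 0 1 0
  0 0 0 1 0
Max pheromone 7 at (0,1)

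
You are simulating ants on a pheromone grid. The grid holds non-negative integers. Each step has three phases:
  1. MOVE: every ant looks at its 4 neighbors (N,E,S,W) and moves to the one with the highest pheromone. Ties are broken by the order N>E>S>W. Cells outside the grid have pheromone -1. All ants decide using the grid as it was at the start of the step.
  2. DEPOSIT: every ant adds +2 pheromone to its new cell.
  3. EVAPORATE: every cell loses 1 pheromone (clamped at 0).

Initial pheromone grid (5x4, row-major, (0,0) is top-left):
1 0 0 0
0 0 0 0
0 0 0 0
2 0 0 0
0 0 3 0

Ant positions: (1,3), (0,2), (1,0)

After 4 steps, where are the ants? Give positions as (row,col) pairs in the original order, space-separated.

Step 1: ant0:(1,3)->N->(0,3) | ant1:(0,2)->E->(0,3) | ant2:(1,0)->N->(0,0)
  grid max=3 at (0,3)
Step 2: ant0:(0,3)->S->(1,3) | ant1:(0,3)->S->(1,3) | ant2:(0,0)->E->(0,1)
  grid max=3 at (1,3)
Step 3: ant0:(1,3)->N->(0,3) | ant1:(1,3)->N->(0,3) | ant2:(0,1)->W->(0,0)
  grid max=5 at (0,3)
Step 4: ant0:(0,3)->S->(1,3) | ant1:(0,3)->S->(1,3) | ant2:(0,0)->E->(0,1)
  grid max=5 at (1,3)

(1,3) (1,3) (0,1)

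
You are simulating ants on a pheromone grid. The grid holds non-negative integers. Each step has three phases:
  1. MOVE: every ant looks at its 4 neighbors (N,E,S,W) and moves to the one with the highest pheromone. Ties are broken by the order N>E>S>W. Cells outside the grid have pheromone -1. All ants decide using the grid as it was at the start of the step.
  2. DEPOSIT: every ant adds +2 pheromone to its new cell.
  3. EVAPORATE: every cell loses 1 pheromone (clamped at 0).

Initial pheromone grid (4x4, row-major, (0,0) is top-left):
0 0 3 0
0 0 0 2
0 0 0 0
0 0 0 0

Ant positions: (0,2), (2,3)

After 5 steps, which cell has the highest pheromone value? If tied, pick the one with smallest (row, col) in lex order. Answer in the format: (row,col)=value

Step 1: ant0:(0,2)->E->(0,3) | ant1:(2,3)->N->(1,3)
  grid max=3 at (1,3)
Step 2: ant0:(0,3)->S->(1,3) | ant1:(1,3)->N->(0,3)
  grid max=4 at (1,3)
Step 3: ant0:(1,3)->N->(0,3) | ant1:(0,3)->S->(1,3)
  grid max=5 at (1,3)
Step 4: ant0:(0,3)->S->(1,3) | ant1:(1,3)->N->(0,3)
  grid max=6 at (1,3)
Step 5: ant0:(1,3)->N->(0,3) | ant1:(0,3)->S->(1,3)
  grid max=7 at (1,3)
Final grid:
  0 0 0 5
  0 0 0 7
  0 0 0 0
  0 0 0 0
Max pheromone 7 at (1,3)

Answer: (1,3)=7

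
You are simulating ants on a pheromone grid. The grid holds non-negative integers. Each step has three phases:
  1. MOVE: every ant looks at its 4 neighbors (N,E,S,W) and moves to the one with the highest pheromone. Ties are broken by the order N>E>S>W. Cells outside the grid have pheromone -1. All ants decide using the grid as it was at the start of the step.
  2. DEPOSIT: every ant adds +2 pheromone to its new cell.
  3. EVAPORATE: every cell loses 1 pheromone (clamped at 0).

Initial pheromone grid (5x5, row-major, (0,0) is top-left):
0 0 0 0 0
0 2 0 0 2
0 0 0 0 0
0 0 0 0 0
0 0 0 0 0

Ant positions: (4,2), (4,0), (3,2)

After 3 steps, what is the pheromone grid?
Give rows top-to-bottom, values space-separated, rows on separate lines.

After step 1: ants at (3,2),(3,0),(2,2)
  0 0 0 0 0
  0 1 0 0 1
  0 0 1 0 0
  1 0 1 0 0
  0 0 0 0 0
After step 2: ants at (2,2),(2,0),(3,2)
  0 0 0 0 0
  0 0 0 0 0
  1 0 2 0 0
  0 0 2 0 0
  0 0 0 0 0
After step 3: ants at (3,2),(1,0),(2,2)
  0 0 0 0 0
  1 0 0 0 0
  0 0 3 0 0
  0 0 3 0 0
  0 0 0 0 0

0 0 0 0 0
1 0 0 0 0
0 0 3 0 0
0 0 3 0 0
0 0 0 0 0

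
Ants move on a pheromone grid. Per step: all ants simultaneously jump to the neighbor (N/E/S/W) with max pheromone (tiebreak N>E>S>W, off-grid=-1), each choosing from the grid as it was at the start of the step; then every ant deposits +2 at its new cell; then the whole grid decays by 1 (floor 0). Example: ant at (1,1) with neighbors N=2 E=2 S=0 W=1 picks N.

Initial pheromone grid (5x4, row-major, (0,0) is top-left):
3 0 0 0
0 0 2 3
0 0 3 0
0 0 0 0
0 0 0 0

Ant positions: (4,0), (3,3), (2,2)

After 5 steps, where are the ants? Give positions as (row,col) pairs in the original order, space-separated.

Step 1: ant0:(4,0)->N->(3,0) | ant1:(3,3)->N->(2,3) | ant2:(2,2)->N->(1,2)
  grid max=3 at (1,2)
Step 2: ant0:(3,0)->N->(2,0) | ant1:(2,3)->N->(1,3) | ant2:(1,2)->E->(1,3)
  grid max=5 at (1,3)
Step 3: ant0:(2,0)->N->(1,0) | ant1:(1,3)->W->(1,2) | ant2:(1,3)->W->(1,2)
  grid max=5 at (1,2)
Step 4: ant0:(1,0)->N->(0,0) | ant1:(1,2)->E->(1,3) | ant2:(1,2)->E->(1,3)
  grid max=7 at (1,3)
Step 5: ant0:(0,0)->E->(0,1) | ant1:(1,3)->W->(1,2) | ant2:(1,3)->W->(1,2)
  grid max=7 at (1,2)

(0,1) (1,2) (1,2)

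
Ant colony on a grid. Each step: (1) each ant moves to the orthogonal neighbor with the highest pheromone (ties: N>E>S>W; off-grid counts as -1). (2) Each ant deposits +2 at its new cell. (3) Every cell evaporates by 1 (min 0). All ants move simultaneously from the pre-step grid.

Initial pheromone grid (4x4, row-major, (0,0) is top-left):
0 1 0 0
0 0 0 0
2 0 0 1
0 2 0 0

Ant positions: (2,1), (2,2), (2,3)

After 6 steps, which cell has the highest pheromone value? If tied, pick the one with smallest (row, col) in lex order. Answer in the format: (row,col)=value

Answer: (2,3)=7

Derivation:
Step 1: ant0:(2,1)->S->(3,1) | ant1:(2,2)->E->(2,3) | ant2:(2,3)->N->(1,3)
  grid max=3 at (3,1)
Step 2: ant0:(3,1)->N->(2,1) | ant1:(2,3)->N->(1,3) | ant2:(1,3)->S->(2,3)
  grid max=3 at (2,3)
Step 3: ant0:(2,1)->S->(3,1) | ant1:(1,3)->S->(2,3) | ant2:(2,3)->N->(1,3)
  grid max=4 at (2,3)
Step 4: ant0:(3,1)->N->(2,1) | ant1:(2,3)->N->(1,3) | ant2:(1,3)->S->(2,3)
  grid max=5 at (2,3)
Step 5: ant0:(2,1)->S->(3,1) | ant1:(1,3)->S->(2,3) | ant2:(2,3)->N->(1,3)
  grid max=6 at (2,3)
Step 6: ant0:(3,1)->N->(2,1) | ant1:(2,3)->N->(1,3) | ant2:(1,3)->S->(2,3)
  grid max=7 at (2,3)
Final grid:
  0 0 0 0
  0 0 0 6
  0 1 0 7
  0 2 0 0
Max pheromone 7 at (2,3)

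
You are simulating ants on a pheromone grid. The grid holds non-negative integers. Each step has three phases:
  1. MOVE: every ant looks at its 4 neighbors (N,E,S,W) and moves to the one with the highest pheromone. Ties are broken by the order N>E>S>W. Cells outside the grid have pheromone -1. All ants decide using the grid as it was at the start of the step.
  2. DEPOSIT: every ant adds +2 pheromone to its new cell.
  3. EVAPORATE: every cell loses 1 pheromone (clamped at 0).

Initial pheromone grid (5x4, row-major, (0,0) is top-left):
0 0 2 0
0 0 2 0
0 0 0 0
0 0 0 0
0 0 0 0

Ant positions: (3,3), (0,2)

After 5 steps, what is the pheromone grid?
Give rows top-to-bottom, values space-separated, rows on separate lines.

After step 1: ants at (2,3),(1,2)
  0 0 1 0
  0 0 3 0
  0 0 0 1
  0 0 0 0
  0 0 0 0
After step 2: ants at (1,3),(0,2)
  0 0 2 0
  0 0 2 1
  0 0 0 0
  0 0 0 0
  0 0 0 0
After step 3: ants at (1,2),(1,2)
  0 0 1 0
  0 0 5 0
  0 0 0 0
  0 0 0 0
  0 0 0 0
After step 4: ants at (0,2),(0,2)
  0 0 4 0
  0 0 4 0
  0 0 0 0
  0 0 0 0
  0 0 0 0
After step 5: ants at (1,2),(1,2)
  0 0 3 0
  0 0 7 0
  0 0 0 0
  0 0 0 0
  0 0 0 0

0 0 3 0
0 0 7 0
0 0 0 0
0 0 0 0
0 0 0 0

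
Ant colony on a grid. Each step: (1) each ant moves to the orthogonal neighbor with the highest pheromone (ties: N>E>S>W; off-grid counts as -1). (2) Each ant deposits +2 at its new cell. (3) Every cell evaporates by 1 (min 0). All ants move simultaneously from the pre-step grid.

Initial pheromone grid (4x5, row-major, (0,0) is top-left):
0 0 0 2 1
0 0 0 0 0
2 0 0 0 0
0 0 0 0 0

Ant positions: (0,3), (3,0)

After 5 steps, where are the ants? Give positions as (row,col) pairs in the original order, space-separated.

Step 1: ant0:(0,3)->E->(0,4) | ant1:(3,0)->N->(2,0)
  grid max=3 at (2,0)
Step 2: ant0:(0,4)->W->(0,3) | ant1:(2,0)->N->(1,0)
  grid max=2 at (0,3)
Step 3: ant0:(0,3)->E->(0,4) | ant1:(1,0)->S->(2,0)
  grid max=3 at (2,0)
Step 4: ant0:(0,4)->W->(0,3) | ant1:(2,0)->N->(1,0)
  grid max=2 at (0,3)
Step 5: ant0:(0,3)->E->(0,4) | ant1:(1,0)->S->(2,0)
  grid max=3 at (2,0)

(0,4) (2,0)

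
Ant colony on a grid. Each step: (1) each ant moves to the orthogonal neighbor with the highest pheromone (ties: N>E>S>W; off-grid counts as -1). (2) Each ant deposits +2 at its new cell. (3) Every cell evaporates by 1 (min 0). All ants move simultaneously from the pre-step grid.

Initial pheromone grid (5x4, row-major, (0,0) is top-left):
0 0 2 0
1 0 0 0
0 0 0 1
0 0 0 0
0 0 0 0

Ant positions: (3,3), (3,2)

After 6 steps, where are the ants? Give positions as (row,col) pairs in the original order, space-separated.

Step 1: ant0:(3,3)->N->(2,3) | ant1:(3,2)->N->(2,2)
  grid max=2 at (2,3)
Step 2: ant0:(2,3)->W->(2,2) | ant1:(2,2)->E->(2,3)
  grid max=3 at (2,3)
Step 3: ant0:(2,2)->E->(2,3) | ant1:(2,3)->W->(2,2)
  grid max=4 at (2,3)
Step 4: ant0:(2,3)->W->(2,2) | ant1:(2,2)->E->(2,3)
  grid max=5 at (2,3)
Step 5: ant0:(2,2)->E->(2,3) | ant1:(2,3)->W->(2,2)
  grid max=6 at (2,3)
Step 6: ant0:(2,3)->W->(2,2) | ant1:(2,2)->E->(2,3)
  grid max=7 at (2,3)

(2,2) (2,3)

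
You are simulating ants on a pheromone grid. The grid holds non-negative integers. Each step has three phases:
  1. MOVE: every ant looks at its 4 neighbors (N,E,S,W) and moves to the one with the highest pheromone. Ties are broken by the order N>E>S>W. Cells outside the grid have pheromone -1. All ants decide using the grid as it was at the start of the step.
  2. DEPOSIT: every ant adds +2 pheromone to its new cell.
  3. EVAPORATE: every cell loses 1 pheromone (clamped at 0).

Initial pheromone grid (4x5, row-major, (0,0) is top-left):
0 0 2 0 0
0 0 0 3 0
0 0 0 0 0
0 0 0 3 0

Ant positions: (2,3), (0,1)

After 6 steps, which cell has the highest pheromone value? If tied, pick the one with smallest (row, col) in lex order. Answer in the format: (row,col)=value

Step 1: ant0:(2,3)->N->(1,3) | ant1:(0,1)->E->(0,2)
  grid max=4 at (1,3)
Step 2: ant0:(1,3)->N->(0,3) | ant1:(0,2)->E->(0,3)
  grid max=3 at (0,3)
Step 3: ant0:(0,3)->S->(1,3) | ant1:(0,3)->S->(1,3)
  grid max=6 at (1,3)
Step 4: ant0:(1,3)->N->(0,3) | ant1:(1,3)->N->(0,3)
  grid max=5 at (0,3)
Step 5: ant0:(0,3)->S->(1,3) | ant1:(0,3)->S->(1,3)
  grid max=8 at (1,3)
Step 6: ant0:(1,3)->N->(0,3) | ant1:(1,3)->N->(0,3)
  grid max=7 at (0,3)
Final grid:
  0 0 0 7 0
  0 0 0 7 0
  0 0 0 0 0
  0 0 0 0 0
Max pheromone 7 at (0,3)

Answer: (0,3)=7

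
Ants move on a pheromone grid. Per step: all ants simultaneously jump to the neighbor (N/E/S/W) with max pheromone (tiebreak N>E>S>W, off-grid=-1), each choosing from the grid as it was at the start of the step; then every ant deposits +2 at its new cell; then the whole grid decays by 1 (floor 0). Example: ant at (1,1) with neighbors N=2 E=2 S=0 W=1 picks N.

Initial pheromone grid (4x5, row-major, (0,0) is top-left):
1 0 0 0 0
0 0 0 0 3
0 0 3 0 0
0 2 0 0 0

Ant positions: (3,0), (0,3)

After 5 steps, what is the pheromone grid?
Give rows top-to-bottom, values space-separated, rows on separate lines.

After step 1: ants at (3,1),(0,4)
  0 0 0 0 1
  0 0 0 0 2
  0 0 2 0 0
  0 3 0 0 0
After step 2: ants at (2,1),(1,4)
  0 0 0 0 0
  0 0 0 0 3
  0 1 1 0 0
  0 2 0 0 0
After step 3: ants at (3,1),(0,4)
  0 0 0 0 1
  0 0 0 0 2
  0 0 0 0 0
  0 3 0 0 0
After step 4: ants at (2,1),(1,4)
  0 0 0 0 0
  0 0 0 0 3
  0 1 0 0 0
  0 2 0 0 0
After step 5: ants at (3,1),(0,4)
  0 0 0 0 1
  0 0 0 0 2
  0 0 0 0 0
  0 3 0 0 0

0 0 0 0 1
0 0 0 0 2
0 0 0 0 0
0 3 0 0 0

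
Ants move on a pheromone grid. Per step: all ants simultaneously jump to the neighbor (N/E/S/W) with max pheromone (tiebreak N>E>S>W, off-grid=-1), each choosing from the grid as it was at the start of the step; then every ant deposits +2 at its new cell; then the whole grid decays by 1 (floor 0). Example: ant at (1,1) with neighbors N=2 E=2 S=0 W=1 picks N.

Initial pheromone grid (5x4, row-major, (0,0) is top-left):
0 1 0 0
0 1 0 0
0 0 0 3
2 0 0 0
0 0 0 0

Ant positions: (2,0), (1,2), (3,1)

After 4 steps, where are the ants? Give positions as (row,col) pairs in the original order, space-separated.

Step 1: ant0:(2,0)->S->(3,0) | ant1:(1,2)->W->(1,1) | ant2:(3,1)->W->(3,0)
  grid max=5 at (3,0)
Step 2: ant0:(3,0)->N->(2,0) | ant1:(1,1)->N->(0,1) | ant2:(3,0)->N->(2,0)
  grid max=4 at (3,0)
Step 3: ant0:(2,0)->S->(3,0) | ant1:(0,1)->S->(1,1) | ant2:(2,0)->S->(3,0)
  grid max=7 at (3,0)
Step 4: ant0:(3,0)->N->(2,0) | ant1:(1,1)->N->(0,1) | ant2:(3,0)->N->(2,0)
  grid max=6 at (3,0)

(2,0) (0,1) (2,0)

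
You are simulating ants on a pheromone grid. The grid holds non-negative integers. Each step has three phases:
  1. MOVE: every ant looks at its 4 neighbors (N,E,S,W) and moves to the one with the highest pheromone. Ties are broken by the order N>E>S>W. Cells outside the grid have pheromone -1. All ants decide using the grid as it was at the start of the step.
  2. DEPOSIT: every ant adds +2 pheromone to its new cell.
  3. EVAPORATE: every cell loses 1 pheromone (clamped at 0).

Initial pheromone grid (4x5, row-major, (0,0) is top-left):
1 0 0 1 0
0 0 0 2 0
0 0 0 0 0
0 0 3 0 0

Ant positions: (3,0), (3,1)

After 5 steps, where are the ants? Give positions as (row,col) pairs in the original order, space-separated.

Step 1: ant0:(3,0)->N->(2,0) | ant1:(3,1)->E->(3,2)
  grid max=4 at (3,2)
Step 2: ant0:(2,0)->N->(1,0) | ant1:(3,2)->N->(2,2)
  grid max=3 at (3,2)
Step 3: ant0:(1,0)->N->(0,0) | ant1:(2,2)->S->(3,2)
  grid max=4 at (3,2)
Step 4: ant0:(0,0)->E->(0,1) | ant1:(3,2)->N->(2,2)
  grid max=3 at (3,2)
Step 5: ant0:(0,1)->E->(0,2) | ant1:(2,2)->S->(3,2)
  grid max=4 at (3,2)

(0,2) (3,2)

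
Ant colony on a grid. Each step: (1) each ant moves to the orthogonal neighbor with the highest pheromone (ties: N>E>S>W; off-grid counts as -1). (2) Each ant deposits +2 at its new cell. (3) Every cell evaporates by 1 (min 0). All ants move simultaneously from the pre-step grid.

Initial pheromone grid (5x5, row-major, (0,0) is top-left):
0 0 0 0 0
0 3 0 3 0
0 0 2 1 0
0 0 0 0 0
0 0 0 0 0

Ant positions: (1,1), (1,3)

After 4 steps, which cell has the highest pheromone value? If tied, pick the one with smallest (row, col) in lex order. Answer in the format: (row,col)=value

Answer: (1,1)=3

Derivation:
Step 1: ant0:(1,1)->N->(0,1) | ant1:(1,3)->S->(2,3)
  grid max=2 at (1,1)
Step 2: ant0:(0,1)->S->(1,1) | ant1:(2,3)->N->(1,3)
  grid max=3 at (1,1)
Step 3: ant0:(1,1)->N->(0,1) | ant1:(1,3)->S->(2,3)
  grid max=2 at (1,1)
Step 4: ant0:(0,1)->S->(1,1) | ant1:(2,3)->N->(1,3)
  grid max=3 at (1,1)
Final grid:
  0 0 0 0 0
  0 3 0 3 0
  0 0 0 1 0
  0 0 0 0 0
  0 0 0 0 0
Max pheromone 3 at (1,1)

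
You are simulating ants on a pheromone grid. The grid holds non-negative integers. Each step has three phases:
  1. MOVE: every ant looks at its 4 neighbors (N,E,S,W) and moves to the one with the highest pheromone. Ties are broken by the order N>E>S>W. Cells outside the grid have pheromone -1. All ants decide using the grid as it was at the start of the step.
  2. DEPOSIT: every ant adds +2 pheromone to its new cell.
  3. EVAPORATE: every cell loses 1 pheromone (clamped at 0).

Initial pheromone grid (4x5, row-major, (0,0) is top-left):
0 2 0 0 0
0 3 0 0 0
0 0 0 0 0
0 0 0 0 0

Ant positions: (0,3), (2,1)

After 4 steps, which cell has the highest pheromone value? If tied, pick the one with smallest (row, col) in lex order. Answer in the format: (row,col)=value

Step 1: ant0:(0,3)->E->(0,4) | ant1:(2,1)->N->(1,1)
  grid max=4 at (1,1)
Step 2: ant0:(0,4)->S->(1,4) | ant1:(1,1)->N->(0,1)
  grid max=3 at (1,1)
Step 3: ant0:(1,4)->N->(0,4) | ant1:(0,1)->S->(1,1)
  grid max=4 at (1,1)
Step 4: ant0:(0,4)->S->(1,4) | ant1:(1,1)->N->(0,1)
  grid max=3 at (1,1)
Final grid:
  0 2 0 0 0
  0 3 0 0 1
  0 0 0 0 0
  0 0 0 0 0
Max pheromone 3 at (1,1)

Answer: (1,1)=3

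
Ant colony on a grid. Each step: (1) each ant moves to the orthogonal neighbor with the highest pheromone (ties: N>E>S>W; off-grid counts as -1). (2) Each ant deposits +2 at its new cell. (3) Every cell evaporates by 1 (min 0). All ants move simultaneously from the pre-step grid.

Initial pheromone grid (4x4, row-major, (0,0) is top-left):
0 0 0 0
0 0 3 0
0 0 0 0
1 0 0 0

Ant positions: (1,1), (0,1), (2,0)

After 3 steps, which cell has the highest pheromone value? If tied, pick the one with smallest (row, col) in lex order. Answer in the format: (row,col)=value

Step 1: ant0:(1,1)->E->(1,2) | ant1:(0,1)->E->(0,2) | ant2:(2,0)->S->(3,0)
  grid max=4 at (1,2)
Step 2: ant0:(1,2)->N->(0,2) | ant1:(0,2)->S->(1,2) | ant2:(3,0)->N->(2,0)
  grid max=5 at (1,2)
Step 3: ant0:(0,2)->S->(1,2) | ant1:(1,2)->N->(0,2) | ant2:(2,0)->S->(3,0)
  grid max=6 at (1,2)
Final grid:
  0 0 3 0
  0 0 6 0
  0 0 0 0
  2 0 0 0
Max pheromone 6 at (1,2)

Answer: (1,2)=6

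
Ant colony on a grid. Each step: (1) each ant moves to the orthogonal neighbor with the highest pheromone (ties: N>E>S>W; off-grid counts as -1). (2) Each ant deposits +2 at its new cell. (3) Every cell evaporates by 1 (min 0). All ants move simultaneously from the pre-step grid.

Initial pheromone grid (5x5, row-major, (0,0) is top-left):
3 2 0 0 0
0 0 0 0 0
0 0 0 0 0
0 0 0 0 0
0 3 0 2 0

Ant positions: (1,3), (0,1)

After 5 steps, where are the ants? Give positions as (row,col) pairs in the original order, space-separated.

Step 1: ant0:(1,3)->N->(0,3) | ant1:(0,1)->W->(0,0)
  grid max=4 at (0,0)
Step 2: ant0:(0,3)->E->(0,4) | ant1:(0,0)->E->(0,1)
  grid max=3 at (0,0)
Step 3: ant0:(0,4)->S->(1,4) | ant1:(0,1)->W->(0,0)
  grid max=4 at (0,0)
Step 4: ant0:(1,4)->N->(0,4) | ant1:(0,0)->E->(0,1)
  grid max=3 at (0,0)
Step 5: ant0:(0,4)->S->(1,4) | ant1:(0,1)->W->(0,0)
  grid max=4 at (0,0)

(1,4) (0,0)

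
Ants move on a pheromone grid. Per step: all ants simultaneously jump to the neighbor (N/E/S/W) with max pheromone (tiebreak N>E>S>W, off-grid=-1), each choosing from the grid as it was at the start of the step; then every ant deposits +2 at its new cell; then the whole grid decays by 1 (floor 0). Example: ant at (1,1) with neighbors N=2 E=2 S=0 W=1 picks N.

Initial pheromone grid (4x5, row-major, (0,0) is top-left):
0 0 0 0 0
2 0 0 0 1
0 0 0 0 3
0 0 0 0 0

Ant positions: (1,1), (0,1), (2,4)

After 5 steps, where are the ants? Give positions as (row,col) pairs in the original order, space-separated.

Step 1: ant0:(1,1)->W->(1,0) | ant1:(0,1)->E->(0,2) | ant2:(2,4)->N->(1,4)
  grid max=3 at (1,0)
Step 2: ant0:(1,0)->N->(0,0) | ant1:(0,2)->E->(0,3) | ant2:(1,4)->S->(2,4)
  grid max=3 at (2,4)
Step 3: ant0:(0,0)->S->(1,0) | ant1:(0,3)->E->(0,4) | ant2:(2,4)->N->(1,4)
  grid max=3 at (1,0)
Step 4: ant0:(1,0)->N->(0,0) | ant1:(0,4)->S->(1,4) | ant2:(1,4)->S->(2,4)
  grid max=3 at (1,4)
Step 5: ant0:(0,0)->S->(1,0) | ant1:(1,4)->S->(2,4) | ant2:(2,4)->N->(1,4)
  grid max=4 at (1,4)

(1,0) (2,4) (1,4)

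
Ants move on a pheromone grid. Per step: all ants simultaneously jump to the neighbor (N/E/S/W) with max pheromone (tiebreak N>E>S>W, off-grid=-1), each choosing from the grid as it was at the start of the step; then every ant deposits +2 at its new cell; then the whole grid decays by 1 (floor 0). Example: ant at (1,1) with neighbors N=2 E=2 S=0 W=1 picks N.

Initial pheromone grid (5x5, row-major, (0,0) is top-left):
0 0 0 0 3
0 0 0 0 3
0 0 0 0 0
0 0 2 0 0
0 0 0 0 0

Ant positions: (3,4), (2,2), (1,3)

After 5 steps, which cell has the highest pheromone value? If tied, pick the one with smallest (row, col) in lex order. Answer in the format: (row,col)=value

Answer: (1,4)=8

Derivation:
Step 1: ant0:(3,4)->N->(2,4) | ant1:(2,2)->S->(3,2) | ant2:(1,3)->E->(1,4)
  grid max=4 at (1,4)
Step 2: ant0:(2,4)->N->(1,4) | ant1:(3,2)->N->(2,2) | ant2:(1,4)->N->(0,4)
  grid max=5 at (1,4)
Step 3: ant0:(1,4)->N->(0,4) | ant1:(2,2)->S->(3,2) | ant2:(0,4)->S->(1,4)
  grid max=6 at (1,4)
Step 4: ant0:(0,4)->S->(1,4) | ant1:(3,2)->N->(2,2) | ant2:(1,4)->N->(0,4)
  grid max=7 at (1,4)
Step 5: ant0:(1,4)->N->(0,4) | ant1:(2,2)->S->(3,2) | ant2:(0,4)->S->(1,4)
  grid max=8 at (1,4)
Final grid:
  0 0 0 0 6
  0 0 0 0 8
  0 0 0 0 0
  0 0 3 0 0
  0 0 0 0 0
Max pheromone 8 at (1,4)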